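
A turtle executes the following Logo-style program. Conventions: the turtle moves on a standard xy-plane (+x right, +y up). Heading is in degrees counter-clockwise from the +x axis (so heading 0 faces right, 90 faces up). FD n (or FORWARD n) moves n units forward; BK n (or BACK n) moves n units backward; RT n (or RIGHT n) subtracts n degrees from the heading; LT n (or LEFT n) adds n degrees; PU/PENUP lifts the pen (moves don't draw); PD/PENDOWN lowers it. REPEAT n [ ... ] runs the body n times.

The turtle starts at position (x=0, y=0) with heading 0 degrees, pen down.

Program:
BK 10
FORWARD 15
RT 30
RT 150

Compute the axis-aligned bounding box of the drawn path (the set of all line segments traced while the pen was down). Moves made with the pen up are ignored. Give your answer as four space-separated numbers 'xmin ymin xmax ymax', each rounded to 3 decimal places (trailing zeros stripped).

Executing turtle program step by step:
Start: pos=(0,0), heading=0, pen down
BK 10: (0,0) -> (-10,0) [heading=0, draw]
FD 15: (-10,0) -> (5,0) [heading=0, draw]
RT 30: heading 0 -> 330
RT 150: heading 330 -> 180
Final: pos=(5,0), heading=180, 2 segment(s) drawn

Segment endpoints: x in {-10, 0, 5}, y in {0}
xmin=-10, ymin=0, xmax=5, ymax=0

Answer: -10 0 5 0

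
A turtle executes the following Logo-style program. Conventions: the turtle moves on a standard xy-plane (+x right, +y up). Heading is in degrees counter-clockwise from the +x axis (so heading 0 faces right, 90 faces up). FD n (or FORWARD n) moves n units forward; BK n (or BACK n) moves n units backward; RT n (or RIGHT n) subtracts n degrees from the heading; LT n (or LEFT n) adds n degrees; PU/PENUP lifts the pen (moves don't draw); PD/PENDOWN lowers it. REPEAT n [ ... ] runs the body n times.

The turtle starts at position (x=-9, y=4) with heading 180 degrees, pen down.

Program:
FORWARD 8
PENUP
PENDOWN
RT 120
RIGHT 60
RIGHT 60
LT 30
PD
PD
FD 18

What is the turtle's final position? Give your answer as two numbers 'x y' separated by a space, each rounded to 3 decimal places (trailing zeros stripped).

Executing turtle program step by step:
Start: pos=(-9,4), heading=180, pen down
FD 8: (-9,4) -> (-17,4) [heading=180, draw]
PU: pen up
PD: pen down
RT 120: heading 180 -> 60
RT 60: heading 60 -> 0
RT 60: heading 0 -> 300
LT 30: heading 300 -> 330
PD: pen down
PD: pen down
FD 18: (-17,4) -> (-1.412,-5) [heading=330, draw]
Final: pos=(-1.412,-5), heading=330, 2 segment(s) drawn

Answer: -1.412 -5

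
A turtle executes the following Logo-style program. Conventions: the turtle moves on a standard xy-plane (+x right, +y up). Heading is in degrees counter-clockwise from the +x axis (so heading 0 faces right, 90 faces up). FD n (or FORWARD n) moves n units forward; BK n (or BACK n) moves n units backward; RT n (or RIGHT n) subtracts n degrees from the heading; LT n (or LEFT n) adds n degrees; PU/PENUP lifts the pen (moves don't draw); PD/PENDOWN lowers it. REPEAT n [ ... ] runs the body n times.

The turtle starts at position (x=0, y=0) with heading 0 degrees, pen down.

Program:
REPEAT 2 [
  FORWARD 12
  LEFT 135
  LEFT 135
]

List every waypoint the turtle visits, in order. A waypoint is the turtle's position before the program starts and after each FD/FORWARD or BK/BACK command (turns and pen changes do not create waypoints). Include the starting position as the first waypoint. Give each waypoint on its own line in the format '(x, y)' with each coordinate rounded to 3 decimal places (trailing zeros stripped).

Executing turtle program step by step:
Start: pos=(0,0), heading=0, pen down
REPEAT 2 [
  -- iteration 1/2 --
  FD 12: (0,0) -> (12,0) [heading=0, draw]
  LT 135: heading 0 -> 135
  LT 135: heading 135 -> 270
  -- iteration 2/2 --
  FD 12: (12,0) -> (12,-12) [heading=270, draw]
  LT 135: heading 270 -> 45
  LT 135: heading 45 -> 180
]
Final: pos=(12,-12), heading=180, 2 segment(s) drawn
Waypoints (3 total):
(0, 0)
(12, 0)
(12, -12)

Answer: (0, 0)
(12, 0)
(12, -12)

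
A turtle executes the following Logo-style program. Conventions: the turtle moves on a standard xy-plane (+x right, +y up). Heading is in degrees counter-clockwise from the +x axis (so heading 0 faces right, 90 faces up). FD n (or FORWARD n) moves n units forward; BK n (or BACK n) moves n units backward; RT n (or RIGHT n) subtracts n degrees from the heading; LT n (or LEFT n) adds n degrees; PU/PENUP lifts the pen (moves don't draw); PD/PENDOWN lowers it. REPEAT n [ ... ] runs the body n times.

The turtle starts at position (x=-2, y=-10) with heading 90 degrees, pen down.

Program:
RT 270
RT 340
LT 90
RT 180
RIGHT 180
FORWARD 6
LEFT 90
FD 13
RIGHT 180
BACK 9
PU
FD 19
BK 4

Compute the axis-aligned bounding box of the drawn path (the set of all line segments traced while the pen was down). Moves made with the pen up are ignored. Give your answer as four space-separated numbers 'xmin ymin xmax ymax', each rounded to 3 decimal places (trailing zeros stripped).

Answer: -2 -15.638 20.725 -8.114

Derivation:
Executing turtle program step by step:
Start: pos=(-2,-10), heading=90, pen down
RT 270: heading 90 -> 180
RT 340: heading 180 -> 200
LT 90: heading 200 -> 290
RT 180: heading 290 -> 110
RT 180: heading 110 -> 290
FD 6: (-2,-10) -> (0.052,-15.638) [heading=290, draw]
LT 90: heading 290 -> 20
FD 13: (0.052,-15.638) -> (12.268,-11.192) [heading=20, draw]
RT 180: heading 20 -> 200
BK 9: (12.268,-11.192) -> (20.725,-8.114) [heading=200, draw]
PU: pen up
FD 19: (20.725,-8.114) -> (2.871,-14.612) [heading=200, move]
BK 4: (2.871,-14.612) -> (6.63,-13.244) [heading=200, move]
Final: pos=(6.63,-13.244), heading=200, 3 segment(s) drawn

Segment endpoints: x in {-2, 0.052, 12.268, 20.725}, y in {-15.638, -11.192, -10, -8.114}
xmin=-2, ymin=-15.638, xmax=20.725, ymax=-8.114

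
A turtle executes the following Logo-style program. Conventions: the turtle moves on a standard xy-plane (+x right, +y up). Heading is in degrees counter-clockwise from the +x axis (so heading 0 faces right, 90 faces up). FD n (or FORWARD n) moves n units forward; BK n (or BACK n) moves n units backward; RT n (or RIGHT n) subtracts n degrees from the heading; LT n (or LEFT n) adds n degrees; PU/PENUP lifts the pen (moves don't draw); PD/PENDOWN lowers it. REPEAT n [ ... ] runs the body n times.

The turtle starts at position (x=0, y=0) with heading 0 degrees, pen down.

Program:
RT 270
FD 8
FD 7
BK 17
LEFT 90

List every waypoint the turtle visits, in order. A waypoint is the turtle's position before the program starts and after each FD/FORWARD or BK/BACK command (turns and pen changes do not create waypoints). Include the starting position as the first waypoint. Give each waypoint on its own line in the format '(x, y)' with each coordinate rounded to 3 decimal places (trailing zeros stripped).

Executing turtle program step by step:
Start: pos=(0,0), heading=0, pen down
RT 270: heading 0 -> 90
FD 8: (0,0) -> (0,8) [heading=90, draw]
FD 7: (0,8) -> (0,15) [heading=90, draw]
BK 17: (0,15) -> (0,-2) [heading=90, draw]
LT 90: heading 90 -> 180
Final: pos=(0,-2), heading=180, 3 segment(s) drawn
Waypoints (4 total):
(0, 0)
(0, 8)
(0, 15)
(0, -2)

Answer: (0, 0)
(0, 8)
(0, 15)
(0, -2)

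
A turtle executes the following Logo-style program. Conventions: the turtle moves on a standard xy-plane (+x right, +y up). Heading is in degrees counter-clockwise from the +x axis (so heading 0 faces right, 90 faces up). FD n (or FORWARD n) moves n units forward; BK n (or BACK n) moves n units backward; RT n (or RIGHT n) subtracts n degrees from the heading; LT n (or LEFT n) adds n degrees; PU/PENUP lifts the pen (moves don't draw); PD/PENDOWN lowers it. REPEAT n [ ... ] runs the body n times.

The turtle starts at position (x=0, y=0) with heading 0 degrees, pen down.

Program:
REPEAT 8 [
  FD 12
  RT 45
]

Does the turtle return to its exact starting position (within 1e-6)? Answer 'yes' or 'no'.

Answer: yes

Derivation:
Executing turtle program step by step:
Start: pos=(0,0), heading=0, pen down
REPEAT 8 [
  -- iteration 1/8 --
  FD 12: (0,0) -> (12,0) [heading=0, draw]
  RT 45: heading 0 -> 315
  -- iteration 2/8 --
  FD 12: (12,0) -> (20.485,-8.485) [heading=315, draw]
  RT 45: heading 315 -> 270
  -- iteration 3/8 --
  FD 12: (20.485,-8.485) -> (20.485,-20.485) [heading=270, draw]
  RT 45: heading 270 -> 225
  -- iteration 4/8 --
  FD 12: (20.485,-20.485) -> (12,-28.971) [heading=225, draw]
  RT 45: heading 225 -> 180
  -- iteration 5/8 --
  FD 12: (12,-28.971) -> (0,-28.971) [heading=180, draw]
  RT 45: heading 180 -> 135
  -- iteration 6/8 --
  FD 12: (0,-28.971) -> (-8.485,-20.485) [heading=135, draw]
  RT 45: heading 135 -> 90
  -- iteration 7/8 --
  FD 12: (-8.485,-20.485) -> (-8.485,-8.485) [heading=90, draw]
  RT 45: heading 90 -> 45
  -- iteration 8/8 --
  FD 12: (-8.485,-8.485) -> (0,0) [heading=45, draw]
  RT 45: heading 45 -> 0
]
Final: pos=(0,0), heading=0, 8 segment(s) drawn

Start position: (0, 0)
Final position: (0, 0)
Distance = 0; < 1e-6 -> CLOSED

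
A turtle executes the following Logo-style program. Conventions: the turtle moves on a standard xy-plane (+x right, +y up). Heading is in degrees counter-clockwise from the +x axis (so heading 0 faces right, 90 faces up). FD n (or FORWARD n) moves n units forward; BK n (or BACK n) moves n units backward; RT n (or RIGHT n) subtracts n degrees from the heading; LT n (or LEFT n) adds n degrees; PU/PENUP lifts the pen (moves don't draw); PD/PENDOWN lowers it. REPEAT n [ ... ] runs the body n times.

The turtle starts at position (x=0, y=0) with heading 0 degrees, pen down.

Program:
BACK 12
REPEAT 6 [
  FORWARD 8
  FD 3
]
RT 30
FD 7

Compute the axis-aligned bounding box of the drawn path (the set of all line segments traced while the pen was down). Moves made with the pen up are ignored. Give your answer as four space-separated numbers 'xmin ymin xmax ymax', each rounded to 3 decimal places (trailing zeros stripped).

Answer: -12 -3.5 60.062 0

Derivation:
Executing turtle program step by step:
Start: pos=(0,0), heading=0, pen down
BK 12: (0,0) -> (-12,0) [heading=0, draw]
REPEAT 6 [
  -- iteration 1/6 --
  FD 8: (-12,0) -> (-4,0) [heading=0, draw]
  FD 3: (-4,0) -> (-1,0) [heading=0, draw]
  -- iteration 2/6 --
  FD 8: (-1,0) -> (7,0) [heading=0, draw]
  FD 3: (7,0) -> (10,0) [heading=0, draw]
  -- iteration 3/6 --
  FD 8: (10,0) -> (18,0) [heading=0, draw]
  FD 3: (18,0) -> (21,0) [heading=0, draw]
  -- iteration 4/6 --
  FD 8: (21,0) -> (29,0) [heading=0, draw]
  FD 3: (29,0) -> (32,0) [heading=0, draw]
  -- iteration 5/6 --
  FD 8: (32,0) -> (40,0) [heading=0, draw]
  FD 3: (40,0) -> (43,0) [heading=0, draw]
  -- iteration 6/6 --
  FD 8: (43,0) -> (51,0) [heading=0, draw]
  FD 3: (51,0) -> (54,0) [heading=0, draw]
]
RT 30: heading 0 -> 330
FD 7: (54,0) -> (60.062,-3.5) [heading=330, draw]
Final: pos=(60.062,-3.5), heading=330, 14 segment(s) drawn

Segment endpoints: x in {-12, -4, -1, 0, 7, 10, 18, 21, 29, 32, 40, 43, 51, 54, 60.062}, y in {-3.5, 0}
xmin=-12, ymin=-3.5, xmax=60.062, ymax=0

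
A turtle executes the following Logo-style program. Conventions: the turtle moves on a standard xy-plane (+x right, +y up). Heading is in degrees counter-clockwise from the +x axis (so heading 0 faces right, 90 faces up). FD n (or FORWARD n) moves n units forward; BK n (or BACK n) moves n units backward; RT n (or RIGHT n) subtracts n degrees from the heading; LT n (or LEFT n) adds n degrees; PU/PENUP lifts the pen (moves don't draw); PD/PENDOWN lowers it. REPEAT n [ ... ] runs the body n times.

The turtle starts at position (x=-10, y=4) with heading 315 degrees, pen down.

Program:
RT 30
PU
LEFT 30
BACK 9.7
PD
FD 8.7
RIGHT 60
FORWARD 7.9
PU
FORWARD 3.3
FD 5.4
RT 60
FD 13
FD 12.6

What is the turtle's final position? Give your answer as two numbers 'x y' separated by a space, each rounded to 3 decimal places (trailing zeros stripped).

Answer: -39.731 -17.953

Derivation:
Executing turtle program step by step:
Start: pos=(-10,4), heading=315, pen down
RT 30: heading 315 -> 285
PU: pen up
LT 30: heading 285 -> 315
BK 9.7: (-10,4) -> (-16.859,10.859) [heading=315, move]
PD: pen down
FD 8.7: (-16.859,10.859) -> (-10.707,4.707) [heading=315, draw]
RT 60: heading 315 -> 255
FD 7.9: (-10.707,4.707) -> (-12.752,-2.924) [heading=255, draw]
PU: pen up
FD 3.3: (-12.752,-2.924) -> (-13.606,-6.111) [heading=255, move]
FD 5.4: (-13.606,-6.111) -> (-15.004,-11.327) [heading=255, move]
RT 60: heading 255 -> 195
FD 13: (-15.004,-11.327) -> (-27.561,-14.692) [heading=195, move]
FD 12.6: (-27.561,-14.692) -> (-39.731,-17.953) [heading=195, move]
Final: pos=(-39.731,-17.953), heading=195, 2 segment(s) drawn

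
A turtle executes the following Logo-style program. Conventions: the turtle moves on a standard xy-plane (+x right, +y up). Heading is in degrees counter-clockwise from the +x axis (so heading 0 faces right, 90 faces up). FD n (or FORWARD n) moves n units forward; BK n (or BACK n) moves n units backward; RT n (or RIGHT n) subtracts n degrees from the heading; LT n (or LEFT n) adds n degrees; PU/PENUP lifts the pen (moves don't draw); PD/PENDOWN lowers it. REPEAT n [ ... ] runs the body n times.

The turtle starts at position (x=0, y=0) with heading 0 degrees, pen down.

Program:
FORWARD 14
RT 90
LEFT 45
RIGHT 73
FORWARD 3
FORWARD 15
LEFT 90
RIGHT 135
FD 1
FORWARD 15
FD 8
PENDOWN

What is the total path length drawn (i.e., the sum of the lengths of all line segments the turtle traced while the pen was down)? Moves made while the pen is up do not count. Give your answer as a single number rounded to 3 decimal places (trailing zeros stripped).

Executing turtle program step by step:
Start: pos=(0,0), heading=0, pen down
FD 14: (0,0) -> (14,0) [heading=0, draw]
RT 90: heading 0 -> 270
LT 45: heading 270 -> 315
RT 73: heading 315 -> 242
FD 3: (14,0) -> (12.592,-2.649) [heading=242, draw]
FD 15: (12.592,-2.649) -> (5.55,-15.893) [heading=242, draw]
LT 90: heading 242 -> 332
RT 135: heading 332 -> 197
FD 1: (5.55,-15.893) -> (4.593,-16.185) [heading=197, draw]
FD 15: (4.593,-16.185) -> (-9.751,-20.571) [heading=197, draw]
FD 8: (-9.751,-20.571) -> (-17.402,-22.91) [heading=197, draw]
PD: pen down
Final: pos=(-17.402,-22.91), heading=197, 6 segment(s) drawn

Segment lengths:
  seg 1: (0,0) -> (14,0), length = 14
  seg 2: (14,0) -> (12.592,-2.649), length = 3
  seg 3: (12.592,-2.649) -> (5.55,-15.893), length = 15
  seg 4: (5.55,-15.893) -> (4.593,-16.185), length = 1
  seg 5: (4.593,-16.185) -> (-9.751,-20.571), length = 15
  seg 6: (-9.751,-20.571) -> (-17.402,-22.91), length = 8
Total = 56

Answer: 56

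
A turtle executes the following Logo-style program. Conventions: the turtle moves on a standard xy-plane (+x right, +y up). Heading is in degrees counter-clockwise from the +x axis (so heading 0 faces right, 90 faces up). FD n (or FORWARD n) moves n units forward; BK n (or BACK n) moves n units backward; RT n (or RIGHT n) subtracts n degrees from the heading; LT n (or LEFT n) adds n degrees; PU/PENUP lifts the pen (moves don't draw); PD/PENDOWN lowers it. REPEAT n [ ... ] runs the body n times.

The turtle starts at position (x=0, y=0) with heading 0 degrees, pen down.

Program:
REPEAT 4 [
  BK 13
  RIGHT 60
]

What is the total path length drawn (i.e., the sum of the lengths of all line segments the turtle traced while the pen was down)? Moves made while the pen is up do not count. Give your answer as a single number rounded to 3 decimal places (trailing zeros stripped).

Answer: 52

Derivation:
Executing turtle program step by step:
Start: pos=(0,0), heading=0, pen down
REPEAT 4 [
  -- iteration 1/4 --
  BK 13: (0,0) -> (-13,0) [heading=0, draw]
  RT 60: heading 0 -> 300
  -- iteration 2/4 --
  BK 13: (-13,0) -> (-19.5,11.258) [heading=300, draw]
  RT 60: heading 300 -> 240
  -- iteration 3/4 --
  BK 13: (-19.5,11.258) -> (-13,22.517) [heading=240, draw]
  RT 60: heading 240 -> 180
  -- iteration 4/4 --
  BK 13: (-13,22.517) -> (0,22.517) [heading=180, draw]
  RT 60: heading 180 -> 120
]
Final: pos=(0,22.517), heading=120, 4 segment(s) drawn

Segment lengths:
  seg 1: (0,0) -> (-13,0), length = 13
  seg 2: (-13,0) -> (-19.5,11.258), length = 13
  seg 3: (-19.5,11.258) -> (-13,22.517), length = 13
  seg 4: (-13,22.517) -> (0,22.517), length = 13
Total = 52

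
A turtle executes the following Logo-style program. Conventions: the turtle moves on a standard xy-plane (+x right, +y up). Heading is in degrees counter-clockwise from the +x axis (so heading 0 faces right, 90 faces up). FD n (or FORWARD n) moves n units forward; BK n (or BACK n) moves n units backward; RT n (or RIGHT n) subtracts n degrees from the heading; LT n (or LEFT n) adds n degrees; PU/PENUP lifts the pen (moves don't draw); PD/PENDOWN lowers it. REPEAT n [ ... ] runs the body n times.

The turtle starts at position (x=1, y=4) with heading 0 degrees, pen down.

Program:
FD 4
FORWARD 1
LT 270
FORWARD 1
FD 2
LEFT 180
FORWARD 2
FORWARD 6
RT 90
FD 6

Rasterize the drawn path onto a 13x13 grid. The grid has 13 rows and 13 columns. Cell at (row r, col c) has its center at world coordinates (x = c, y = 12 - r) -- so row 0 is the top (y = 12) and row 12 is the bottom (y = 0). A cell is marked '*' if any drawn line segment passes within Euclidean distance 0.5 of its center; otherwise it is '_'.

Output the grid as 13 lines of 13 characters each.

Segment 0: (1,4) -> (5,4)
Segment 1: (5,4) -> (6,4)
Segment 2: (6,4) -> (6,3)
Segment 3: (6,3) -> (6,1)
Segment 4: (6,1) -> (6,3)
Segment 5: (6,3) -> (6,9)
Segment 6: (6,9) -> (12,9)

Answer: _____________
_____________
_____________
______*******
______*______
______*______
______*______
______*______
_******______
______*______
______*______
______*______
_____________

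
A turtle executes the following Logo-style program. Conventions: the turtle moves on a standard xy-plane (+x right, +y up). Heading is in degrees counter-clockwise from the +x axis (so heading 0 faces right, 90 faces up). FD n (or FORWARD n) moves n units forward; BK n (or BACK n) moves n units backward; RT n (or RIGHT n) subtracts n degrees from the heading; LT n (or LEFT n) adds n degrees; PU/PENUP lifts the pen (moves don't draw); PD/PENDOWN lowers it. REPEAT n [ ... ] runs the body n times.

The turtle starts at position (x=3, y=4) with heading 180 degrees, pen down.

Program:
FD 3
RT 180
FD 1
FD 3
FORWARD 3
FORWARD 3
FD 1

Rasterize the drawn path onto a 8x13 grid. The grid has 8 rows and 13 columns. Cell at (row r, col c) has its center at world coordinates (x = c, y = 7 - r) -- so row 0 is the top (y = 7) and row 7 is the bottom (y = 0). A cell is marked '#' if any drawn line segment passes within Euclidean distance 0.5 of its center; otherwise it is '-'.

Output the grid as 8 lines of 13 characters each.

Answer: -------------
-------------
-------------
############-
-------------
-------------
-------------
-------------

Derivation:
Segment 0: (3,4) -> (0,4)
Segment 1: (0,4) -> (1,4)
Segment 2: (1,4) -> (4,4)
Segment 3: (4,4) -> (7,4)
Segment 4: (7,4) -> (10,4)
Segment 5: (10,4) -> (11,4)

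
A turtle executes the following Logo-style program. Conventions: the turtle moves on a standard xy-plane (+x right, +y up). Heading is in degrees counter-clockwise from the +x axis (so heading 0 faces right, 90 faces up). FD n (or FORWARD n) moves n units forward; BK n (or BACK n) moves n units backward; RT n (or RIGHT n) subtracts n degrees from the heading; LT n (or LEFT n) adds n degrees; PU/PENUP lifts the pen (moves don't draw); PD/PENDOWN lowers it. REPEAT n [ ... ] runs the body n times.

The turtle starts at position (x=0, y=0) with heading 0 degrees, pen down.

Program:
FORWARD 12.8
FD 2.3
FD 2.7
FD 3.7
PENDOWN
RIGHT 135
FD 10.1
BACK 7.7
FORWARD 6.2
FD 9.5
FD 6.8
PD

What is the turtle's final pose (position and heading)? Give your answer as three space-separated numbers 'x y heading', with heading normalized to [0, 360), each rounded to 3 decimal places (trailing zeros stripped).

Executing turtle program step by step:
Start: pos=(0,0), heading=0, pen down
FD 12.8: (0,0) -> (12.8,0) [heading=0, draw]
FD 2.3: (12.8,0) -> (15.1,0) [heading=0, draw]
FD 2.7: (15.1,0) -> (17.8,0) [heading=0, draw]
FD 3.7: (17.8,0) -> (21.5,0) [heading=0, draw]
PD: pen down
RT 135: heading 0 -> 225
FD 10.1: (21.5,0) -> (14.358,-7.142) [heading=225, draw]
BK 7.7: (14.358,-7.142) -> (19.803,-1.697) [heading=225, draw]
FD 6.2: (19.803,-1.697) -> (15.419,-6.081) [heading=225, draw]
FD 9.5: (15.419,-6.081) -> (8.701,-12.799) [heading=225, draw]
FD 6.8: (8.701,-12.799) -> (3.893,-17.607) [heading=225, draw]
PD: pen down
Final: pos=(3.893,-17.607), heading=225, 9 segment(s) drawn

Answer: 3.893 -17.607 225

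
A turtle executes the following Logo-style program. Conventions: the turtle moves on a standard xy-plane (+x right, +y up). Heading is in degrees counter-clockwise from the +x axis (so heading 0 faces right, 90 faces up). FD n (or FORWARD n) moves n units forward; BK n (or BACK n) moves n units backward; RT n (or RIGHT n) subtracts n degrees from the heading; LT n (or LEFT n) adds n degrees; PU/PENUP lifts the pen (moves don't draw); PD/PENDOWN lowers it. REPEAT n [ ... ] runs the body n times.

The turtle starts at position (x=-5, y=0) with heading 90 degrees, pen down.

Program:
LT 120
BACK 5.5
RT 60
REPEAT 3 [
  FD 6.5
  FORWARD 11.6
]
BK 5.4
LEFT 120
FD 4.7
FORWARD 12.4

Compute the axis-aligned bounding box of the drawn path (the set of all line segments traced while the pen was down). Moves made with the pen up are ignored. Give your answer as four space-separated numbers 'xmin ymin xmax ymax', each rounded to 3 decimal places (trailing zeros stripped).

Executing turtle program step by step:
Start: pos=(-5,0), heading=90, pen down
LT 120: heading 90 -> 210
BK 5.5: (-5,0) -> (-0.237,2.75) [heading=210, draw]
RT 60: heading 210 -> 150
REPEAT 3 [
  -- iteration 1/3 --
  FD 6.5: (-0.237,2.75) -> (-5.866,6) [heading=150, draw]
  FD 11.6: (-5.866,6) -> (-15.912,11.8) [heading=150, draw]
  -- iteration 2/3 --
  FD 6.5: (-15.912,11.8) -> (-21.541,15.05) [heading=150, draw]
  FD 11.6: (-21.541,15.05) -> (-31.587,20.85) [heading=150, draw]
  -- iteration 3/3 --
  FD 6.5: (-31.587,20.85) -> (-37.216,24.1) [heading=150, draw]
  FD 11.6: (-37.216,24.1) -> (-47.262,29.9) [heading=150, draw]
]
BK 5.4: (-47.262,29.9) -> (-42.586,27.2) [heading=150, draw]
LT 120: heading 150 -> 270
FD 4.7: (-42.586,27.2) -> (-42.586,22.5) [heading=270, draw]
FD 12.4: (-42.586,22.5) -> (-42.586,10.1) [heading=270, draw]
Final: pos=(-42.586,10.1), heading=270, 10 segment(s) drawn

Segment endpoints: x in {-47.262, -42.586, -37.216, -31.587, -21.541, -15.912, -5.866, -5, -0.237}, y in {0, 2.75, 6, 10.1, 11.8, 15.05, 20.85, 22.5, 24.1, 27.2, 29.9}
xmin=-47.262, ymin=0, xmax=-0.237, ymax=29.9

Answer: -47.262 0 -0.237 29.9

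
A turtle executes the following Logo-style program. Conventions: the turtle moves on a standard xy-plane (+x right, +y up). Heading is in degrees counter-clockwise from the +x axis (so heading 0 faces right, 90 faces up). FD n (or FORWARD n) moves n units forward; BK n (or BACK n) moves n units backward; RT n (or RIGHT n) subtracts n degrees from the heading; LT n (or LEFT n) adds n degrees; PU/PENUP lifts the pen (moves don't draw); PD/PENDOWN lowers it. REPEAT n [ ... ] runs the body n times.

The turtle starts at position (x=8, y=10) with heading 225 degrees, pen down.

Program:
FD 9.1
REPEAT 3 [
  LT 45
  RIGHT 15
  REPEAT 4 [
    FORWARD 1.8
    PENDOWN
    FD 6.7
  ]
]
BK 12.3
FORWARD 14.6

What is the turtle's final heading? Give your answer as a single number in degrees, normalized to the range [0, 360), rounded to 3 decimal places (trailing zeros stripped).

Executing turtle program step by step:
Start: pos=(8,10), heading=225, pen down
FD 9.1: (8,10) -> (1.565,3.565) [heading=225, draw]
REPEAT 3 [
  -- iteration 1/3 --
  LT 45: heading 225 -> 270
  RT 15: heading 270 -> 255
  REPEAT 4 [
    -- iteration 1/4 --
    FD 1.8: (1.565,3.565) -> (1.099,1.827) [heading=255, draw]
    PD: pen down
    FD 6.7: (1.099,1.827) -> (-0.635,-4.645) [heading=255, draw]
    -- iteration 2/4 --
    FD 1.8: (-0.635,-4.645) -> (-1.101,-6.384) [heading=255, draw]
    PD: pen down
    FD 6.7: (-1.101,-6.384) -> (-2.835,-12.855) [heading=255, draw]
    -- iteration 3/4 --
    FD 1.8: (-2.835,-12.855) -> (-3.3,-14.594) [heading=255, draw]
    PD: pen down
    FD 6.7: (-3.3,-14.594) -> (-5.035,-21.066) [heading=255, draw]
    -- iteration 4/4 --
    FD 1.8: (-5.035,-21.066) -> (-5.5,-22.804) [heading=255, draw]
    PD: pen down
    FD 6.7: (-5.5,-22.804) -> (-7.235,-29.276) [heading=255, draw]
  ]
  -- iteration 2/3 --
  LT 45: heading 255 -> 300
  RT 15: heading 300 -> 285
  REPEAT 4 [
    -- iteration 1/4 --
    FD 1.8: (-7.235,-29.276) -> (-6.769,-31.015) [heading=285, draw]
    PD: pen down
    FD 6.7: (-6.769,-31.015) -> (-5.035,-37.487) [heading=285, draw]
    -- iteration 2/4 --
    FD 1.8: (-5.035,-37.487) -> (-4.569,-39.225) [heading=285, draw]
    PD: pen down
    FD 6.7: (-4.569,-39.225) -> (-2.835,-45.697) [heading=285, draw]
    -- iteration 3/4 --
    FD 1.8: (-2.835,-45.697) -> (-2.369,-47.436) [heading=285, draw]
    PD: pen down
    FD 6.7: (-2.369,-47.436) -> (-0.635,-53.907) [heading=285, draw]
    -- iteration 4/4 --
    FD 1.8: (-0.635,-53.907) -> (-0.169,-55.646) [heading=285, draw]
    PD: pen down
    FD 6.7: (-0.169,-55.646) -> (1.565,-62.118) [heading=285, draw]
  ]
  -- iteration 3/3 --
  LT 45: heading 285 -> 330
  RT 15: heading 330 -> 315
  REPEAT 4 [
    -- iteration 1/4 --
    FD 1.8: (1.565,-62.118) -> (2.838,-63.39) [heading=315, draw]
    PD: pen down
    FD 6.7: (2.838,-63.39) -> (7.576,-68.128) [heading=315, draw]
    -- iteration 2/4 --
    FD 1.8: (7.576,-68.128) -> (8.849,-69.401) [heading=315, draw]
    PD: pen down
    FD 6.7: (8.849,-69.401) -> (13.586,-74.138) [heading=315, draw]
    -- iteration 3/4 --
    FD 1.8: (13.586,-74.138) -> (14.859,-75.411) [heading=315, draw]
    PD: pen down
    FD 6.7: (14.859,-75.411) -> (19.597,-80.149) [heading=315, draw]
    -- iteration 4/4 --
    FD 1.8: (19.597,-80.149) -> (20.869,-81.422) [heading=315, draw]
    PD: pen down
    FD 6.7: (20.869,-81.422) -> (25.607,-86.159) [heading=315, draw]
  ]
]
BK 12.3: (25.607,-86.159) -> (16.91,-77.462) [heading=315, draw]
FD 14.6: (16.91,-77.462) -> (27.233,-87.786) [heading=315, draw]
Final: pos=(27.233,-87.786), heading=315, 27 segment(s) drawn

Answer: 315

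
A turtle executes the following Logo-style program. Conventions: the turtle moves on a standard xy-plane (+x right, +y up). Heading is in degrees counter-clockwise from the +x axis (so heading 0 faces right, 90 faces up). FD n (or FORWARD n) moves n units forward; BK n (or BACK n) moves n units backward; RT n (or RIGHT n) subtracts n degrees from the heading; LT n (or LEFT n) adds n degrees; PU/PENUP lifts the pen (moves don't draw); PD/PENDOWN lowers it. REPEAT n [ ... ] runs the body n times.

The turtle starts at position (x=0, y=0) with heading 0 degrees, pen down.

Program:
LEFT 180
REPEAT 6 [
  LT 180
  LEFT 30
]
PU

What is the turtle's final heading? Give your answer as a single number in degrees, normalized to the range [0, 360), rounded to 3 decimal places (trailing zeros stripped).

Answer: 0

Derivation:
Executing turtle program step by step:
Start: pos=(0,0), heading=0, pen down
LT 180: heading 0 -> 180
REPEAT 6 [
  -- iteration 1/6 --
  LT 180: heading 180 -> 0
  LT 30: heading 0 -> 30
  -- iteration 2/6 --
  LT 180: heading 30 -> 210
  LT 30: heading 210 -> 240
  -- iteration 3/6 --
  LT 180: heading 240 -> 60
  LT 30: heading 60 -> 90
  -- iteration 4/6 --
  LT 180: heading 90 -> 270
  LT 30: heading 270 -> 300
  -- iteration 5/6 --
  LT 180: heading 300 -> 120
  LT 30: heading 120 -> 150
  -- iteration 6/6 --
  LT 180: heading 150 -> 330
  LT 30: heading 330 -> 0
]
PU: pen up
Final: pos=(0,0), heading=0, 0 segment(s) drawn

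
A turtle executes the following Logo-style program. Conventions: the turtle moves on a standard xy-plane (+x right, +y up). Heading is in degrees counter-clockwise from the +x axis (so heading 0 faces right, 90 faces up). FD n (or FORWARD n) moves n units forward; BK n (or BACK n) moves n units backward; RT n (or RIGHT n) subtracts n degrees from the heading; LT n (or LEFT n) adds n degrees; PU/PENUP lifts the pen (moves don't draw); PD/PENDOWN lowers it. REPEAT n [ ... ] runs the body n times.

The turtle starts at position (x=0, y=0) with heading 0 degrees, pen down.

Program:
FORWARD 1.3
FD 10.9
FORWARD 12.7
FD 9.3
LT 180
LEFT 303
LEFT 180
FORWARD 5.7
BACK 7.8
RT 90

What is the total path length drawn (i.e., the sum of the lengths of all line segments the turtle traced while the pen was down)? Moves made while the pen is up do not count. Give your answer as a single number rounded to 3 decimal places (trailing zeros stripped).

Answer: 47.7

Derivation:
Executing turtle program step by step:
Start: pos=(0,0), heading=0, pen down
FD 1.3: (0,0) -> (1.3,0) [heading=0, draw]
FD 10.9: (1.3,0) -> (12.2,0) [heading=0, draw]
FD 12.7: (12.2,0) -> (24.9,0) [heading=0, draw]
FD 9.3: (24.9,0) -> (34.2,0) [heading=0, draw]
LT 180: heading 0 -> 180
LT 303: heading 180 -> 123
LT 180: heading 123 -> 303
FD 5.7: (34.2,0) -> (37.304,-4.78) [heading=303, draw]
BK 7.8: (37.304,-4.78) -> (33.056,1.761) [heading=303, draw]
RT 90: heading 303 -> 213
Final: pos=(33.056,1.761), heading=213, 6 segment(s) drawn

Segment lengths:
  seg 1: (0,0) -> (1.3,0), length = 1.3
  seg 2: (1.3,0) -> (12.2,0), length = 10.9
  seg 3: (12.2,0) -> (24.9,0), length = 12.7
  seg 4: (24.9,0) -> (34.2,0), length = 9.3
  seg 5: (34.2,0) -> (37.304,-4.78), length = 5.7
  seg 6: (37.304,-4.78) -> (33.056,1.761), length = 7.8
Total = 47.7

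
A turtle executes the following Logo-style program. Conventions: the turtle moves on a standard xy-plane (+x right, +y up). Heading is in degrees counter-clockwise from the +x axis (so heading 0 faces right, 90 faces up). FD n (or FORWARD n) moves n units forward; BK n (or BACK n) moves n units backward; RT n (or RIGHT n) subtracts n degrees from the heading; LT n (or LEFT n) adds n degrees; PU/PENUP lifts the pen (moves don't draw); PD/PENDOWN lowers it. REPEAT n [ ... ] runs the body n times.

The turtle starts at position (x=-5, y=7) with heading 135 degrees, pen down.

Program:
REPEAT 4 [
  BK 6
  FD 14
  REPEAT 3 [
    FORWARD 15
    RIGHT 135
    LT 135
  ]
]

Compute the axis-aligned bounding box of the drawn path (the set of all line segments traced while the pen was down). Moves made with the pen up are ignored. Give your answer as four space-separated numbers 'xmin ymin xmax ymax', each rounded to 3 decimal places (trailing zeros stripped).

Executing turtle program step by step:
Start: pos=(-5,7), heading=135, pen down
REPEAT 4 [
  -- iteration 1/4 --
  BK 6: (-5,7) -> (-0.757,2.757) [heading=135, draw]
  FD 14: (-0.757,2.757) -> (-10.657,12.657) [heading=135, draw]
  REPEAT 3 [
    -- iteration 1/3 --
    FD 15: (-10.657,12.657) -> (-21.263,23.263) [heading=135, draw]
    RT 135: heading 135 -> 0
    LT 135: heading 0 -> 135
    -- iteration 2/3 --
    FD 15: (-21.263,23.263) -> (-31.87,33.87) [heading=135, draw]
    RT 135: heading 135 -> 0
    LT 135: heading 0 -> 135
    -- iteration 3/3 --
    FD 15: (-31.87,33.87) -> (-42.477,44.477) [heading=135, draw]
    RT 135: heading 135 -> 0
    LT 135: heading 0 -> 135
  ]
  -- iteration 2/4 --
  BK 6: (-42.477,44.477) -> (-38.234,40.234) [heading=135, draw]
  FD 14: (-38.234,40.234) -> (-48.134,50.134) [heading=135, draw]
  REPEAT 3 [
    -- iteration 1/3 --
    FD 15: (-48.134,50.134) -> (-58.74,60.74) [heading=135, draw]
    RT 135: heading 135 -> 0
    LT 135: heading 0 -> 135
    -- iteration 2/3 --
    FD 15: (-58.74,60.74) -> (-69.347,71.347) [heading=135, draw]
    RT 135: heading 135 -> 0
    LT 135: heading 0 -> 135
    -- iteration 3/3 --
    FD 15: (-69.347,71.347) -> (-79.953,81.953) [heading=135, draw]
    RT 135: heading 135 -> 0
    LT 135: heading 0 -> 135
  ]
  -- iteration 3/4 --
  BK 6: (-79.953,81.953) -> (-75.711,77.711) [heading=135, draw]
  FD 14: (-75.711,77.711) -> (-85.61,87.61) [heading=135, draw]
  REPEAT 3 [
    -- iteration 1/3 --
    FD 15: (-85.61,87.61) -> (-96.217,98.217) [heading=135, draw]
    RT 135: heading 135 -> 0
    LT 135: heading 0 -> 135
    -- iteration 2/3 --
    FD 15: (-96.217,98.217) -> (-106.823,108.823) [heading=135, draw]
    RT 135: heading 135 -> 0
    LT 135: heading 0 -> 135
    -- iteration 3/3 --
    FD 15: (-106.823,108.823) -> (-117.43,119.43) [heading=135, draw]
    RT 135: heading 135 -> 0
    LT 135: heading 0 -> 135
  ]
  -- iteration 4/4 --
  BK 6: (-117.43,119.43) -> (-113.187,115.187) [heading=135, draw]
  FD 14: (-113.187,115.187) -> (-123.087,125.087) [heading=135, draw]
  REPEAT 3 [
    -- iteration 1/3 --
    FD 15: (-123.087,125.087) -> (-133.693,135.693) [heading=135, draw]
    RT 135: heading 135 -> 0
    LT 135: heading 0 -> 135
    -- iteration 2/3 --
    FD 15: (-133.693,135.693) -> (-144.3,146.3) [heading=135, draw]
    RT 135: heading 135 -> 0
    LT 135: heading 0 -> 135
    -- iteration 3/3 --
    FD 15: (-144.3,146.3) -> (-154.907,156.907) [heading=135, draw]
    RT 135: heading 135 -> 0
    LT 135: heading 0 -> 135
  ]
]
Final: pos=(-154.907,156.907), heading=135, 20 segment(s) drawn

Segment endpoints: x in {-154.907, -144.3, -133.693, -123.087, -117.43, -113.187, -106.823, -96.217, -85.61, -79.953, -75.711, -69.347, -58.74, -48.134, -42.477, -38.234, -31.87, -21.263, -10.657, -5, -0.757}, y in {2.757, 7, 12.657, 23.263, 33.87, 40.234, 44.477, 50.134, 60.74, 71.347, 77.711, 81.953, 87.61, 98.217, 108.823, 115.187, 119.43, 125.087, 135.693, 146.3, 156.907}
xmin=-154.907, ymin=2.757, xmax=-0.757, ymax=156.907

Answer: -154.907 2.757 -0.757 156.907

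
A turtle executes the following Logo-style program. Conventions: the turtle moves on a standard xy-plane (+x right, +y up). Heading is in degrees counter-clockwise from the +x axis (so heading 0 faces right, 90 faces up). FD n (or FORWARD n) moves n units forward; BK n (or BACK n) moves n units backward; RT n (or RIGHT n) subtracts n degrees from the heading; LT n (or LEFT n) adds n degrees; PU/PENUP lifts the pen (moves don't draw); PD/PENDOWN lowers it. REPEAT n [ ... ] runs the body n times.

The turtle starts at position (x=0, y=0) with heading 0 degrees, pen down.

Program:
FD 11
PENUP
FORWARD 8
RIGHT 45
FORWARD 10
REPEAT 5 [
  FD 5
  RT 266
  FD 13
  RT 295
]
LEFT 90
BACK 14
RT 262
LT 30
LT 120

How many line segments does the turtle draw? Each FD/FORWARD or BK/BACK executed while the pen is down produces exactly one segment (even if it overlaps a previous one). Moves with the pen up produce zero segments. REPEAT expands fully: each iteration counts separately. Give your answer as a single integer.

Executing turtle program step by step:
Start: pos=(0,0), heading=0, pen down
FD 11: (0,0) -> (11,0) [heading=0, draw]
PU: pen up
FD 8: (11,0) -> (19,0) [heading=0, move]
RT 45: heading 0 -> 315
FD 10: (19,0) -> (26.071,-7.071) [heading=315, move]
REPEAT 5 [
  -- iteration 1/5 --
  FD 5: (26.071,-7.071) -> (29.607,-10.607) [heading=315, move]
  RT 266: heading 315 -> 49
  FD 13: (29.607,-10.607) -> (38.135,-0.795) [heading=49, move]
  RT 295: heading 49 -> 114
  -- iteration 2/5 --
  FD 5: (38.135,-0.795) -> (36.102,3.772) [heading=114, move]
  RT 266: heading 114 -> 208
  FD 13: (36.102,3.772) -> (24.623,-2.331) [heading=208, move]
  RT 295: heading 208 -> 273
  -- iteration 3/5 --
  FD 5: (24.623,-2.331) -> (24.885,-7.324) [heading=273, move]
  RT 266: heading 273 -> 7
  FD 13: (24.885,-7.324) -> (37.788,-5.74) [heading=7, move]
  RT 295: heading 7 -> 72
  -- iteration 4/5 --
  FD 5: (37.788,-5.74) -> (39.333,-0.984) [heading=72, move]
  RT 266: heading 72 -> 166
  FD 13: (39.333,-0.984) -> (26.719,2.161) [heading=166, move]
  RT 295: heading 166 -> 231
  -- iteration 5/5 --
  FD 5: (26.719,2.161) -> (23.573,-1.725) [heading=231, move]
  RT 266: heading 231 -> 325
  FD 13: (23.573,-1.725) -> (34.222,-9.182) [heading=325, move]
  RT 295: heading 325 -> 30
]
LT 90: heading 30 -> 120
BK 14: (34.222,-9.182) -> (41.222,-21.306) [heading=120, move]
RT 262: heading 120 -> 218
LT 30: heading 218 -> 248
LT 120: heading 248 -> 8
Final: pos=(41.222,-21.306), heading=8, 1 segment(s) drawn
Segments drawn: 1

Answer: 1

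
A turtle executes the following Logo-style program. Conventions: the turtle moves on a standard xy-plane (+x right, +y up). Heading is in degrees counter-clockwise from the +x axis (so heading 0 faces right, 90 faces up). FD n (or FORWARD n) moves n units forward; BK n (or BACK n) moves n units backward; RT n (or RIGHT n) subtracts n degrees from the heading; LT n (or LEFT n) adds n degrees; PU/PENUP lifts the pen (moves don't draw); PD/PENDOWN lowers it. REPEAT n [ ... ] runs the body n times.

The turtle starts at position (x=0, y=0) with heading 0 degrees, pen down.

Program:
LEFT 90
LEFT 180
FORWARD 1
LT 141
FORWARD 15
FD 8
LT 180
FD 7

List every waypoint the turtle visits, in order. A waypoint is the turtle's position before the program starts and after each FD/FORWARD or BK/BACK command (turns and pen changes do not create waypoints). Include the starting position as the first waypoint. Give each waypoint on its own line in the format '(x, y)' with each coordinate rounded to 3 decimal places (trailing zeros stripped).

Answer: (0, 0)
(0, -1)
(9.44, 10.657)
(14.474, 16.874)
(10.069, 11.434)

Derivation:
Executing turtle program step by step:
Start: pos=(0,0), heading=0, pen down
LT 90: heading 0 -> 90
LT 180: heading 90 -> 270
FD 1: (0,0) -> (0,-1) [heading=270, draw]
LT 141: heading 270 -> 51
FD 15: (0,-1) -> (9.44,10.657) [heading=51, draw]
FD 8: (9.44,10.657) -> (14.474,16.874) [heading=51, draw]
LT 180: heading 51 -> 231
FD 7: (14.474,16.874) -> (10.069,11.434) [heading=231, draw]
Final: pos=(10.069,11.434), heading=231, 4 segment(s) drawn
Waypoints (5 total):
(0, 0)
(0, -1)
(9.44, 10.657)
(14.474, 16.874)
(10.069, 11.434)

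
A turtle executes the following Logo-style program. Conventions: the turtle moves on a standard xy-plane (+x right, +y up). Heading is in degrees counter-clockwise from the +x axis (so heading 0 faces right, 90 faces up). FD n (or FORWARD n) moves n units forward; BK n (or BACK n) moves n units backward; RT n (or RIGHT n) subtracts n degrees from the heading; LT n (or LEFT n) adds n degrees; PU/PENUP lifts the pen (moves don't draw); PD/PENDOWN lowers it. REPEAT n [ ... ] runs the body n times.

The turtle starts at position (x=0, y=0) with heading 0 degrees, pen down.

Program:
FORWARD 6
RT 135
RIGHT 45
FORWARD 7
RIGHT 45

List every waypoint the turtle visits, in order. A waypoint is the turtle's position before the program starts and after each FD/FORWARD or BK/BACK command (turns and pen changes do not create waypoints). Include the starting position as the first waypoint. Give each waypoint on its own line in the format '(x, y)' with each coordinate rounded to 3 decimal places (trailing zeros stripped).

Answer: (0, 0)
(6, 0)
(-1, 0)

Derivation:
Executing turtle program step by step:
Start: pos=(0,0), heading=0, pen down
FD 6: (0,0) -> (6,0) [heading=0, draw]
RT 135: heading 0 -> 225
RT 45: heading 225 -> 180
FD 7: (6,0) -> (-1,0) [heading=180, draw]
RT 45: heading 180 -> 135
Final: pos=(-1,0), heading=135, 2 segment(s) drawn
Waypoints (3 total):
(0, 0)
(6, 0)
(-1, 0)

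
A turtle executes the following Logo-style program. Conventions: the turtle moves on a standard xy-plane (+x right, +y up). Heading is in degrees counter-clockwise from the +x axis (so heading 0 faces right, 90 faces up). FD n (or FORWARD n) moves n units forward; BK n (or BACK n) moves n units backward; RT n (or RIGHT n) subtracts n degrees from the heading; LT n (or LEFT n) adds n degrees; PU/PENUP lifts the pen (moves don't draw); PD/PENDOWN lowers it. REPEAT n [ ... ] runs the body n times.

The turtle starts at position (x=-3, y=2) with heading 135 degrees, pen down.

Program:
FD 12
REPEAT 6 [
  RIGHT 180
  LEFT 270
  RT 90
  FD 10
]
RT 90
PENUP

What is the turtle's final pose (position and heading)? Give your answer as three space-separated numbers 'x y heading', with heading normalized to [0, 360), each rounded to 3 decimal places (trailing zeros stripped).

Answer: -53.912 52.912 45

Derivation:
Executing turtle program step by step:
Start: pos=(-3,2), heading=135, pen down
FD 12: (-3,2) -> (-11.485,10.485) [heading=135, draw]
REPEAT 6 [
  -- iteration 1/6 --
  RT 180: heading 135 -> 315
  LT 270: heading 315 -> 225
  RT 90: heading 225 -> 135
  FD 10: (-11.485,10.485) -> (-18.556,17.556) [heading=135, draw]
  -- iteration 2/6 --
  RT 180: heading 135 -> 315
  LT 270: heading 315 -> 225
  RT 90: heading 225 -> 135
  FD 10: (-18.556,17.556) -> (-25.627,24.627) [heading=135, draw]
  -- iteration 3/6 --
  RT 180: heading 135 -> 315
  LT 270: heading 315 -> 225
  RT 90: heading 225 -> 135
  FD 10: (-25.627,24.627) -> (-32.698,31.698) [heading=135, draw]
  -- iteration 4/6 --
  RT 180: heading 135 -> 315
  LT 270: heading 315 -> 225
  RT 90: heading 225 -> 135
  FD 10: (-32.698,31.698) -> (-39.77,38.77) [heading=135, draw]
  -- iteration 5/6 --
  RT 180: heading 135 -> 315
  LT 270: heading 315 -> 225
  RT 90: heading 225 -> 135
  FD 10: (-39.77,38.77) -> (-46.841,45.841) [heading=135, draw]
  -- iteration 6/6 --
  RT 180: heading 135 -> 315
  LT 270: heading 315 -> 225
  RT 90: heading 225 -> 135
  FD 10: (-46.841,45.841) -> (-53.912,52.912) [heading=135, draw]
]
RT 90: heading 135 -> 45
PU: pen up
Final: pos=(-53.912,52.912), heading=45, 7 segment(s) drawn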